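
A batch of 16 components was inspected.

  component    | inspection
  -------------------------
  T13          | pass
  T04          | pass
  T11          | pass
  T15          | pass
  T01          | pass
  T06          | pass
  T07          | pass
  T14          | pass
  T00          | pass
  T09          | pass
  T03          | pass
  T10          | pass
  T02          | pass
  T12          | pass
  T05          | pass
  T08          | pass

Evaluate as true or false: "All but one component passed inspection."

Truth condition: |A ∖ B| = 1.
|A| = 16, |A ∩ B| = 16, |A ∖ B| = 0.
|A ∖ B| = 0, so the statement is false.

False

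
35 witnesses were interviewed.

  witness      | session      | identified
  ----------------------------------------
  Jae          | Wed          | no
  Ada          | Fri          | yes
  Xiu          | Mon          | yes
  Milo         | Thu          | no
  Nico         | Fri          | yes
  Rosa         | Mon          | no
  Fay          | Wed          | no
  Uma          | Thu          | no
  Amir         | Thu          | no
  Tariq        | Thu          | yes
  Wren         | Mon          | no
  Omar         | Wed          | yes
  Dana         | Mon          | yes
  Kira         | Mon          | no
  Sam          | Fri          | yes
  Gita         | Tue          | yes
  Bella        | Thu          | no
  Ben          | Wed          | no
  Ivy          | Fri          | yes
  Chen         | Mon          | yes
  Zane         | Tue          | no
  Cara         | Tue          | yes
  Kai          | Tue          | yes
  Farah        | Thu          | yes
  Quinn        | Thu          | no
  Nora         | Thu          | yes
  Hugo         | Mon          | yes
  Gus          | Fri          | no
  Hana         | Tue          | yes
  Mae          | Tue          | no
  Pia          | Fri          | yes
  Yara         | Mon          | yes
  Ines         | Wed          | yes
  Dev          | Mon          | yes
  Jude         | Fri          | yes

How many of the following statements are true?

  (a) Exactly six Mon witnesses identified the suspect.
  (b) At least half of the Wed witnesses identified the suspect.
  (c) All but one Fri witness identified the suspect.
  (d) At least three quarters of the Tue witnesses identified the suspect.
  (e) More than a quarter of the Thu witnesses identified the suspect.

3

(a) Mon: |A| = 9, |A ∩ B| = 6; needs |A ∩ B| = 6 — true.
(b) Wed: |A| = 5, |A ∩ B| = 2; needs |A ∩ B| ≥ |A ∖ B| — false.
(c) Fri: |A| = 7, |A ∩ B| = 6; needs |A ∖ B| = 1 — true.
(d) Tue: |A| = 6, |A ∩ B| = 4; needs |A ∩ B| / |A| ≥ 3/4 — false.
(e) Thu: |A| = 8, |A ∩ B| = 3; needs |A ∩ B| / |A| > 1/4 — true.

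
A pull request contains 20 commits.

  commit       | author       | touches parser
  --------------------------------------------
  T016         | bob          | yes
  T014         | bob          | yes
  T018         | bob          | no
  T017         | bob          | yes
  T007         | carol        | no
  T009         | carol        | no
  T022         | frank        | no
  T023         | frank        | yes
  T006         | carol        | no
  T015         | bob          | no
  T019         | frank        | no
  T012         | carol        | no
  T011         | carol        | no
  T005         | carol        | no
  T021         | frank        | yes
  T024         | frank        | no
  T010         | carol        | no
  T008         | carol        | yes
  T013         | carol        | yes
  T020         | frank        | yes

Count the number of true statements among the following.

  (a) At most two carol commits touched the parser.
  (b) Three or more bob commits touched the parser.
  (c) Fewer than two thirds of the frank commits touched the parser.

(a) carol: |A| = 9, |A ∩ B| = 2; needs |A ∩ B| ≤ 2 — true.
(b) bob: |A| = 5, |A ∩ B| = 3; needs |A ∩ B| ≥ 3 — true.
(c) frank: |A| = 6, |A ∩ B| = 3; needs |A ∩ B| / |A| < 2/3 — true.

3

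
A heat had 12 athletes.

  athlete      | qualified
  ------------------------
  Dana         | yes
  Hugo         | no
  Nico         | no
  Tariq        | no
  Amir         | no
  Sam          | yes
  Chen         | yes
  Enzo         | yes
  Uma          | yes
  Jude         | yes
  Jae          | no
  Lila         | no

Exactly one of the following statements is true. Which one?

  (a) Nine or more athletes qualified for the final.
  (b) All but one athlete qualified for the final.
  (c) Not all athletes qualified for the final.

|A| = 12, |A ∩ B| = 6, |A ∖ B| = 6.
(a) requires |A ∩ B| ≥ 9: false.
(b) requires |A ∖ B| = 1: false.
(c) requires A ⊄ B (|A ∖ B| ≥ 1): true.

(c)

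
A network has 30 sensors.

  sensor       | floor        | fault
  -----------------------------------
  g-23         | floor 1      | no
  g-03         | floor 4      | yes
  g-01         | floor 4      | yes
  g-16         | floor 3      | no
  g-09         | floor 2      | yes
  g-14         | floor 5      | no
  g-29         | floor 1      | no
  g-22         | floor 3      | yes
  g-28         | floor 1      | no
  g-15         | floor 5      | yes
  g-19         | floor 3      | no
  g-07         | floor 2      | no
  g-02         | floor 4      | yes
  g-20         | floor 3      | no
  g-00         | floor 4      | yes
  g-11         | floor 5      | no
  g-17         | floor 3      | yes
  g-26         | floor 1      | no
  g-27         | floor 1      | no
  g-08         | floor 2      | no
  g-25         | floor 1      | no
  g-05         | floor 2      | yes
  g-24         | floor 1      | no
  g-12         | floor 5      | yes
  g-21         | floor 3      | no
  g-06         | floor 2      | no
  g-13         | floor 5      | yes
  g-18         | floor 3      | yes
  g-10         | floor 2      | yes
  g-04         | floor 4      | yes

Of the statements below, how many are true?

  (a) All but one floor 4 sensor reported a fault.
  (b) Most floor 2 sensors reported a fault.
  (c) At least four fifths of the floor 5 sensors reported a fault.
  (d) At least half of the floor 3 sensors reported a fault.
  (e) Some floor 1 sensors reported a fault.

0

(a) floor 4: |A| = 5, |A ∩ B| = 5; needs |A ∖ B| = 1 — false.
(b) floor 2: |A| = 6, |A ∩ B| = 3; needs |A ∩ B| > |A ∖ B| — false.
(c) floor 5: |A| = 5, |A ∩ B| = 3; needs |A ∩ B| / |A| ≥ 4/5 — false.
(d) floor 3: |A| = 7, |A ∩ B| = 3; needs |A ∩ B| ≥ |A ∖ B| — false.
(e) floor 1: |A| = 7, |A ∩ B| = 0; needs A ∩ B ≠ ∅ (|A ∩ B| ≥ 1) — false.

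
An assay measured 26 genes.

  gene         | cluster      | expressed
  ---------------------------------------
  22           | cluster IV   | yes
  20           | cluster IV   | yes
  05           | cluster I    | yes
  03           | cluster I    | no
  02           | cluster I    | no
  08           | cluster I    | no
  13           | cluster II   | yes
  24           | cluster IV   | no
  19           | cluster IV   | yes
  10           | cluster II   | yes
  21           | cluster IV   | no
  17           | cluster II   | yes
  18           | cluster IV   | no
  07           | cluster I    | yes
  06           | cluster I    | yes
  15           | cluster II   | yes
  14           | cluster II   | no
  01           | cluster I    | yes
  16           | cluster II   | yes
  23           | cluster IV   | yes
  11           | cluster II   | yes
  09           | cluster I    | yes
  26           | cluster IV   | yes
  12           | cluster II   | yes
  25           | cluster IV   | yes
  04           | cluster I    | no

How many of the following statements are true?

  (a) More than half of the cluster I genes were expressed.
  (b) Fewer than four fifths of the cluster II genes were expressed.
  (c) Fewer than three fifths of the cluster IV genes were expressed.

(a) cluster I: |A| = 9, |A ∩ B| = 5; needs |A ∩ B| > |A ∖ B| — true.
(b) cluster II: |A| = 8, |A ∩ B| = 7; needs |A ∩ B| / |A| < 4/5 — false.
(c) cluster IV: |A| = 9, |A ∩ B| = 6; needs |A ∩ B| / |A| < 3/5 — false.

1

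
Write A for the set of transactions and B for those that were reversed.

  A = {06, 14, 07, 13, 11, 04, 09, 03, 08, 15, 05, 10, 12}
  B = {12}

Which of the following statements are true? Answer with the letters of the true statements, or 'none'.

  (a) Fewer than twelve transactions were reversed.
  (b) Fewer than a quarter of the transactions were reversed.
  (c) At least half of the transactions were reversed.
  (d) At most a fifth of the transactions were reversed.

(a), (b), (d)

|A| = 13, |A ∩ B| = 1, |A ∖ B| = 12.
(a) |A ∩ B| < 12: holds.
(b) |A ∩ B| / |A| < 1/4: holds.
(c) |A ∩ B| ≥ |A ∖ B|: fails.
(d) |A ∩ B| / |A| ≤ 1/5: holds.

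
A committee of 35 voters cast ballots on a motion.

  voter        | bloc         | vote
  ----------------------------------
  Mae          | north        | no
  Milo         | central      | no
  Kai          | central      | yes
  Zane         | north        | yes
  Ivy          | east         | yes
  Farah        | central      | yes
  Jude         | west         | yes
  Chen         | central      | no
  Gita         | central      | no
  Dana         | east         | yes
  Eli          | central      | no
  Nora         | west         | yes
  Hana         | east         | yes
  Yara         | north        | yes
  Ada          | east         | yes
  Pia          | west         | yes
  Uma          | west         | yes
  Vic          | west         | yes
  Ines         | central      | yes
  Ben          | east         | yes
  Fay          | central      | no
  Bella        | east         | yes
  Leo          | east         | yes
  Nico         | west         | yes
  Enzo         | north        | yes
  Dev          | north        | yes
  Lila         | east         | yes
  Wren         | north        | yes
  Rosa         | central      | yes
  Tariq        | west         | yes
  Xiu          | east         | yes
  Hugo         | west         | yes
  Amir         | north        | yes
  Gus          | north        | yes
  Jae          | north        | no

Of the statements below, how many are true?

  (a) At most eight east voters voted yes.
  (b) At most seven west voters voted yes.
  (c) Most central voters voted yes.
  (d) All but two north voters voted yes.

(a) east: |A| = 9, |A ∩ B| = 9; needs |A ∩ B| ≤ 8 — false.
(b) west: |A| = 8, |A ∩ B| = 8; needs |A ∩ B| ≤ 7 — false.
(c) central: |A| = 9, |A ∩ B| = 4; needs |A ∩ B| > |A ∖ B| — false.
(d) north: |A| = 9, |A ∩ B| = 7; needs |A ∖ B| = 2 — true.

1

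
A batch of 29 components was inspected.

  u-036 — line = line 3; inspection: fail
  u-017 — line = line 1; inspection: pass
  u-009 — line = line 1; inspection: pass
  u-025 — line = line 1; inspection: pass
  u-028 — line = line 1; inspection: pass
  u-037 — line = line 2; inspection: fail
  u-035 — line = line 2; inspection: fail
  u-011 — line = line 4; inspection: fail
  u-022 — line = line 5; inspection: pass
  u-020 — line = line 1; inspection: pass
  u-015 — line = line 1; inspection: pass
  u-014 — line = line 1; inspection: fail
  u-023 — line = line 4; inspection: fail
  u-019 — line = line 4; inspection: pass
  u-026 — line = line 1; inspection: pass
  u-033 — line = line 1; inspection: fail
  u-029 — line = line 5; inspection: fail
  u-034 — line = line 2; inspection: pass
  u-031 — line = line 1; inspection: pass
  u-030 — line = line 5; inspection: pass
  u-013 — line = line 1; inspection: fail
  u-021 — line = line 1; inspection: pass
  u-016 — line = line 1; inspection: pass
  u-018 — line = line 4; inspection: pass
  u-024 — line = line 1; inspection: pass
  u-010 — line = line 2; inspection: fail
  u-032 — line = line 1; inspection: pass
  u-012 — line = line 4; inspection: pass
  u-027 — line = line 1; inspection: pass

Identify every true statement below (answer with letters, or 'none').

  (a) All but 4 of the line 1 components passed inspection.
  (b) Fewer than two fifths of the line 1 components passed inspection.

|A| = 16, |A ∩ B| = 13, |A ∖ B| = 3.
(a) |A ∖ B| = 4: fails.
(b) |A ∩ B| / |A| < 2/5: fails.

none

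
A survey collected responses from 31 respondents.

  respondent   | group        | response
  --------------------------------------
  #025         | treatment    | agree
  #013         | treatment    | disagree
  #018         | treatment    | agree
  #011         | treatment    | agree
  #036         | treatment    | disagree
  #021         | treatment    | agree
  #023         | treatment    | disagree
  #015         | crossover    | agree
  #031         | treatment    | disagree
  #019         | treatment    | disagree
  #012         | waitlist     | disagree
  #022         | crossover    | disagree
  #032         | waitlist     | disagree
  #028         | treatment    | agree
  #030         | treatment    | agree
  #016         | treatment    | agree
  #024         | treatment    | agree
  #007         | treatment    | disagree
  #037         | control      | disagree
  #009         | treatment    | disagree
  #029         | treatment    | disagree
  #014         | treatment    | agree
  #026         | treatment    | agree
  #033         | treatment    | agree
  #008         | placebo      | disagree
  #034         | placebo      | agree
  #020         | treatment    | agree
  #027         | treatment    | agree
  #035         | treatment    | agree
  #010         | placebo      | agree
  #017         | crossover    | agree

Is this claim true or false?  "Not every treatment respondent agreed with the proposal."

The determiner here denotes the relation: A ⊄ B (|A ∖ B| ≥ 1).
|A| = 22, |A ∩ B| = 14, |A ∖ B| = 8.
So the statement is true.

True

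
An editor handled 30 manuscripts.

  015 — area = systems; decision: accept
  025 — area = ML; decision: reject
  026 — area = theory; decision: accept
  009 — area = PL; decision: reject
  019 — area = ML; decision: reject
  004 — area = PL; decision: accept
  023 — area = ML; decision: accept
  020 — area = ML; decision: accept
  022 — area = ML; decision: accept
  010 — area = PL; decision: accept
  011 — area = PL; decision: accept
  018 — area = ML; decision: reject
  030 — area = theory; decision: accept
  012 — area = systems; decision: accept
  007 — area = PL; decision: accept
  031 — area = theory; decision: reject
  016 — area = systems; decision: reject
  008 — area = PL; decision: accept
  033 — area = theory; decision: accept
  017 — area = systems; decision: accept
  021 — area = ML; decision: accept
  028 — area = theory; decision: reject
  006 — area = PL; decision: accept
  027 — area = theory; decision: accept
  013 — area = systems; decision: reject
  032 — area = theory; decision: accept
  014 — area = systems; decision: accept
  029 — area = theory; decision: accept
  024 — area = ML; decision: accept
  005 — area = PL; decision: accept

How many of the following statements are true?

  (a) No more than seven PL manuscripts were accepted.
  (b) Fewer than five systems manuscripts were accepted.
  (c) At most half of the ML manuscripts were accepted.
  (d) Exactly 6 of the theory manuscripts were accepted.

(a) PL: |A| = 8, |A ∩ B| = 7; needs |A ∩ B| ≤ 7 — true.
(b) systems: |A| = 6, |A ∩ B| = 4; needs |A ∩ B| < 5 — true.
(c) ML: |A| = 8, |A ∩ B| = 5; needs |A ∩ B| ≤ |A ∖ B| — false.
(d) theory: |A| = 8, |A ∩ B| = 6; needs |A ∩ B| = 6 — true.

3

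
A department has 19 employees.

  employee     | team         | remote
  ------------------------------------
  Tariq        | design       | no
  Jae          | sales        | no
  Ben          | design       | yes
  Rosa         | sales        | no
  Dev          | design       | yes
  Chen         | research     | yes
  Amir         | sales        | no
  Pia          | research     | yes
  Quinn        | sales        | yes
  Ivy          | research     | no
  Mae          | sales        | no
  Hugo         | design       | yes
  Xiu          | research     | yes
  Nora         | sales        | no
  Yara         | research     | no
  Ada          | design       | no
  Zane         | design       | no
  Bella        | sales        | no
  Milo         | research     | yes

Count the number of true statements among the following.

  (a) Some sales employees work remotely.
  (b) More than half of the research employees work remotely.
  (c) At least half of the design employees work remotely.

(a) sales: |A| = 7, |A ∩ B| = 1; needs A ∩ B ≠ ∅ (|A ∩ B| ≥ 1) — true.
(b) research: |A| = 6, |A ∩ B| = 4; needs |A ∩ B| > |A ∖ B| — true.
(c) design: |A| = 6, |A ∩ B| = 3; needs |A ∩ B| ≥ |A ∖ B| — true.

3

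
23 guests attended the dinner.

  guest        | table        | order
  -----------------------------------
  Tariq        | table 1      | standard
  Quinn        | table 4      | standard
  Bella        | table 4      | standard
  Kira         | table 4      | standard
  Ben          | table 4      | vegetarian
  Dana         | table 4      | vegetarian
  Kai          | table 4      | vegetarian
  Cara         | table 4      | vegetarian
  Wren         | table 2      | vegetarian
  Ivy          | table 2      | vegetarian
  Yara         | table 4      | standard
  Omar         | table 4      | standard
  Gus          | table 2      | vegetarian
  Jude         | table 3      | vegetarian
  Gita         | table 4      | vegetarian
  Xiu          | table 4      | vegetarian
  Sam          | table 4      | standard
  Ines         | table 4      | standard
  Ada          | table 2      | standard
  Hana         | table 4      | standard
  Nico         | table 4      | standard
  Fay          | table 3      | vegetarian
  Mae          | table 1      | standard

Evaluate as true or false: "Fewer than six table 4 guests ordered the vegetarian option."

False

Truth condition: |A ∩ B| < 6.
|A| = 15, |A ∩ B| = 6, |A ∖ B| = 9.
|A ∩ B| = 6, so the statement is false.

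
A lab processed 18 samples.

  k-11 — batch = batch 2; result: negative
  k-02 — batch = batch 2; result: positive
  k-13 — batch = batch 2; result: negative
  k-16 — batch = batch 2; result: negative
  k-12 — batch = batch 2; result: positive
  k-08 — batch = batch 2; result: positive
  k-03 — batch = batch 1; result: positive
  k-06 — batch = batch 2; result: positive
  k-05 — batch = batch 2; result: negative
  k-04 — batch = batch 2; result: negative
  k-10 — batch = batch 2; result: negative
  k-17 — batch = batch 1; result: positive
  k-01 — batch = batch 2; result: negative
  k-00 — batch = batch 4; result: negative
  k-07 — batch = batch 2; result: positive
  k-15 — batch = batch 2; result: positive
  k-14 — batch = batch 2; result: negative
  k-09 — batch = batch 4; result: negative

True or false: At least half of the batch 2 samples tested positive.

False

Truth condition: |A ∩ B| ≥ |A ∖ B|.
A (the restrictor) = {k-11, k-02, k-13, k-16, k-12, k-08, k-06, k-05, k-04, k-10, k-01, k-07, k-15, k-14}, |A| = 14.
A ∩ B = {k-02, k-12, k-08, k-06, k-07, k-15}, so |A ∩ B| = 6.
A ∖ B = {k-11, k-13, k-16, k-05, k-04, k-10, k-01, k-14}, so |A ∖ B| = 8.
6 < 8, so the statement is false.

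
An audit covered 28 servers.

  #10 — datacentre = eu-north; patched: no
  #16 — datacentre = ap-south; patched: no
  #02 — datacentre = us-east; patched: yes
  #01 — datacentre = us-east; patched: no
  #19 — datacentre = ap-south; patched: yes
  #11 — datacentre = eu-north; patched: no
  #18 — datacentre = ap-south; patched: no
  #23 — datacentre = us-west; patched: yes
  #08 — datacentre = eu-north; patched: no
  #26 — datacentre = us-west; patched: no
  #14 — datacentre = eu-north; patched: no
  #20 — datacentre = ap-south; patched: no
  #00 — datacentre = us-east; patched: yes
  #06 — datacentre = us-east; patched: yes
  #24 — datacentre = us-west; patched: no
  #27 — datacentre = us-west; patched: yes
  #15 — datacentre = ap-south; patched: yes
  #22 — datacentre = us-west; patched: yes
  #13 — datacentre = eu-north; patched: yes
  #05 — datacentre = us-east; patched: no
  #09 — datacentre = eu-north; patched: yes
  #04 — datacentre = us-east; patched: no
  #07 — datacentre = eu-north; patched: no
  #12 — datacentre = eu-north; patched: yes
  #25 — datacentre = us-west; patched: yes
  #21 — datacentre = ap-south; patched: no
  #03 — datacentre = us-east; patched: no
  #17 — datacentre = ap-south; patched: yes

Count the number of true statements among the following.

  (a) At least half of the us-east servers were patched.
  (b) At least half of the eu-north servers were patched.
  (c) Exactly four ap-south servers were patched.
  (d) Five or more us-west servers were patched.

(a) us-east: |A| = 7, |A ∩ B| = 3; needs |A ∩ B| ≥ |A ∖ B| — false.
(b) eu-north: |A| = 8, |A ∩ B| = 3; needs |A ∩ B| ≥ |A ∖ B| — false.
(c) ap-south: |A| = 7, |A ∩ B| = 3; needs |A ∩ B| = 4 — false.
(d) us-west: |A| = 6, |A ∩ B| = 4; needs |A ∩ B| ≥ 5 — false.

0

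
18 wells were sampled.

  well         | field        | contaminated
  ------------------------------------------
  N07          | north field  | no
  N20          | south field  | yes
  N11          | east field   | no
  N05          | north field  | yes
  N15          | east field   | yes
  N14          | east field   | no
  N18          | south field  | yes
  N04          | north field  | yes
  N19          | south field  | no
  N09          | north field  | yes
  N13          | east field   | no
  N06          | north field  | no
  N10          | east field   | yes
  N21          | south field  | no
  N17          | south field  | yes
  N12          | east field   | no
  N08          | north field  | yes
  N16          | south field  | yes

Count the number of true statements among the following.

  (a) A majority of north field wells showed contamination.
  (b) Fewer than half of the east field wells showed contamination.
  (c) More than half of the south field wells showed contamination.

3

(a) north field: |A| = 6, |A ∩ B| = 4; needs |A ∩ B| > |A ∖ B| — true.
(b) east field: |A| = 6, |A ∩ B| = 2; needs |A ∩ B| < |A ∖ B| — true.
(c) south field: |A| = 6, |A ∩ B| = 4; needs |A ∩ B| > |A ∖ B| — true.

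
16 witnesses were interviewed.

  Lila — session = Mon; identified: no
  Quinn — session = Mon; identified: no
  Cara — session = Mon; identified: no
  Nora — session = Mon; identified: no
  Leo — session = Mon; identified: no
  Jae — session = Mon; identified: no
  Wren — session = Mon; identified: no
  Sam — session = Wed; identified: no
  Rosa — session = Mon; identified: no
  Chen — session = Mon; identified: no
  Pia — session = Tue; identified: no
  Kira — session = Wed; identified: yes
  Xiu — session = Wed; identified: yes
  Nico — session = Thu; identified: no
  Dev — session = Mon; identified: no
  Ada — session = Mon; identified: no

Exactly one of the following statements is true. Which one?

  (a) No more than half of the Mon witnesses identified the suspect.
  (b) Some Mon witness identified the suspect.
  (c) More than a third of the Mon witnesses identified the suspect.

|A| = 11, |A ∩ B| = 0, |A ∖ B| = 11.
(a) requires |A ∩ B| ≤ |A ∖ B|: true.
(b) requires A ∩ B ≠ ∅ (|A ∩ B| ≥ 1): false.
(c) requires |A ∩ B| / |A| > 1/3: false.

(a)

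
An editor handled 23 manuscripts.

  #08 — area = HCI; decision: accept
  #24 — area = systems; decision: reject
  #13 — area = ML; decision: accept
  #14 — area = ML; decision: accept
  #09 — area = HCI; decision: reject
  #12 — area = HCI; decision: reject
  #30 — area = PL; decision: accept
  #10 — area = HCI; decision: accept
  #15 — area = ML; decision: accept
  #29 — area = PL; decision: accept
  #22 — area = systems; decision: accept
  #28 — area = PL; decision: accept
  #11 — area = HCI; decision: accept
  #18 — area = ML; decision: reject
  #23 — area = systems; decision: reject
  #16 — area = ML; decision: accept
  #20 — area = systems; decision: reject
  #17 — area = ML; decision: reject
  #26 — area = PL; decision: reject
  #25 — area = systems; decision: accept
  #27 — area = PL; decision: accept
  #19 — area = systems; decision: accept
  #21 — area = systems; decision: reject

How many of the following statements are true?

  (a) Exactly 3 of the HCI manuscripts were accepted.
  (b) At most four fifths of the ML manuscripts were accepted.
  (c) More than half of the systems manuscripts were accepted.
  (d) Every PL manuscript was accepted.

2

(a) HCI: |A| = 5, |A ∩ B| = 3; needs |A ∩ B| = 3 — true.
(b) ML: |A| = 6, |A ∩ B| = 4; needs |A ∩ B| / |A| ≤ 4/5 — true.
(c) systems: |A| = 7, |A ∩ B| = 3; needs |A ∩ B| > |A ∖ B| — false.
(d) PL: |A| = 5, |A ∩ B| = 4; needs A ⊆ B, i.e. every element of A is in B (|A ∖ B| = 0) — false.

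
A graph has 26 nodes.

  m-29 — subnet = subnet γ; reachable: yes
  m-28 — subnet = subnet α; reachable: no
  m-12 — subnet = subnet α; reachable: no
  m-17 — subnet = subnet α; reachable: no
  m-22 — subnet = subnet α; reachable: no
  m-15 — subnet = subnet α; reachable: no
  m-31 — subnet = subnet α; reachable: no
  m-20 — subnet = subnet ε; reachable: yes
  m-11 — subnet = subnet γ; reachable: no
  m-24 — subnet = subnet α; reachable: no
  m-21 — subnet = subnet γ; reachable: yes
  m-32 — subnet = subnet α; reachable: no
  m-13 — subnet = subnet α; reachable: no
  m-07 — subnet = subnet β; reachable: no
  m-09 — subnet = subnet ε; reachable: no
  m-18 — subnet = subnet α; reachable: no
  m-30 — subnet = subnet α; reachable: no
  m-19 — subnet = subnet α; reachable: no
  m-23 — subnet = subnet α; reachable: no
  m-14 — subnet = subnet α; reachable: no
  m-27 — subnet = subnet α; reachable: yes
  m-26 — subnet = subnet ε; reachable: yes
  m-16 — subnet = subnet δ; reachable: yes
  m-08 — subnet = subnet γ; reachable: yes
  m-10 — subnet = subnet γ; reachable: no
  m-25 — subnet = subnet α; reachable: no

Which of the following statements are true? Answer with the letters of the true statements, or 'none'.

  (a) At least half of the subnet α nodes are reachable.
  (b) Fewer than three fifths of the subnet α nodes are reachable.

|A| = 16, |A ∩ B| = 1, |A ∖ B| = 15.
(a) |A ∩ B| ≥ |A ∖ B|: fails.
(b) |A ∩ B| / |A| < 3/5: holds.

(b)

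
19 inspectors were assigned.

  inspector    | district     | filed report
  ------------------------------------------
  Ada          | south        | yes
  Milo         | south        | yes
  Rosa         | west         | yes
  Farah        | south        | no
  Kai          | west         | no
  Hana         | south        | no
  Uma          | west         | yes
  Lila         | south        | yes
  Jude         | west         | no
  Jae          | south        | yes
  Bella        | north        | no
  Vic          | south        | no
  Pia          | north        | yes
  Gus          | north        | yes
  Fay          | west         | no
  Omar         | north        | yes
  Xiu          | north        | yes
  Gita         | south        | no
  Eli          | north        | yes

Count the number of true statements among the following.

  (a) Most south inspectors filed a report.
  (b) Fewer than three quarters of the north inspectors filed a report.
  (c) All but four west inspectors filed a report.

(a) south: |A| = 8, |A ∩ B| = 4; needs |A ∩ B| > |A ∖ B| — false.
(b) north: |A| = 6, |A ∩ B| = 5; needs |A ∩ B| / |A| < 3/4 — false.
(c) west: |A| = 5, |A ∩ B| = 2; needs |A ∖ B| = 4 — false.

0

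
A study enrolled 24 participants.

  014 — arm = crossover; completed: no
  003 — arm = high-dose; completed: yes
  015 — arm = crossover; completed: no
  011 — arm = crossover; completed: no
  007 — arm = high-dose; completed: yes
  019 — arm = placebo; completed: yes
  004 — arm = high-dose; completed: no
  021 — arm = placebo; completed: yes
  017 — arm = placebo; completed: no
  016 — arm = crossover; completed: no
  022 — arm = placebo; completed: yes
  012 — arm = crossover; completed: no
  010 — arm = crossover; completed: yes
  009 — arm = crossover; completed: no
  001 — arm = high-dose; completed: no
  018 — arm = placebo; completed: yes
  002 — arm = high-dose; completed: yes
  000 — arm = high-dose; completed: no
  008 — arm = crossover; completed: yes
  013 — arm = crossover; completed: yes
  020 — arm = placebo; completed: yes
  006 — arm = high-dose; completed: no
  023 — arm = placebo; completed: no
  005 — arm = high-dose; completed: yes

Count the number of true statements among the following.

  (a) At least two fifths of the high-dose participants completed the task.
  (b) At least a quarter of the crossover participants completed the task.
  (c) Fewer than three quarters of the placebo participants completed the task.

3

(a) high-dose: |A| = 8, |A ∩ B| = 4; needs |A ∩ B| / |A| ≥ 2/5 — true.
(b) crossover: |A| = 9, |A ∩ B| = 3; needs |A ∩ B| / |A| ≥ 1/4 — true.
(c) placebo: |A| = 7, |A ∩ B| = 5; needs |A ∩ B| / |A| < 3/4 — true.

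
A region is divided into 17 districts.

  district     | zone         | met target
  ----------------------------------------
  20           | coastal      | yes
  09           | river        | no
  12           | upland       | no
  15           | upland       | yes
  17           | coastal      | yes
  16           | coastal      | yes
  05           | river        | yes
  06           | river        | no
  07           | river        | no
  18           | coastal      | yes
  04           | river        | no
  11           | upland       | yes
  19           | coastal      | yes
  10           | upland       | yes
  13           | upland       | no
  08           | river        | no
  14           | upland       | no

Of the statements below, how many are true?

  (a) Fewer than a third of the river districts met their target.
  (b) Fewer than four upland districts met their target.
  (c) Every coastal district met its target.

(a) river: |A| = 6, |A ∩ B| = 1; needs |A ∩ B| / |A| < 1/3 — true.
(b) upland: |A| = 6, |A ∩ B| = 3; needs |A ∩ B| < 4 — true.
(c) coastal: |A| = 5, |A ∩ B| = 5; needs A ⊆ B, i.e. every element of A is in B (|A ∖ B| = 0) — true.

3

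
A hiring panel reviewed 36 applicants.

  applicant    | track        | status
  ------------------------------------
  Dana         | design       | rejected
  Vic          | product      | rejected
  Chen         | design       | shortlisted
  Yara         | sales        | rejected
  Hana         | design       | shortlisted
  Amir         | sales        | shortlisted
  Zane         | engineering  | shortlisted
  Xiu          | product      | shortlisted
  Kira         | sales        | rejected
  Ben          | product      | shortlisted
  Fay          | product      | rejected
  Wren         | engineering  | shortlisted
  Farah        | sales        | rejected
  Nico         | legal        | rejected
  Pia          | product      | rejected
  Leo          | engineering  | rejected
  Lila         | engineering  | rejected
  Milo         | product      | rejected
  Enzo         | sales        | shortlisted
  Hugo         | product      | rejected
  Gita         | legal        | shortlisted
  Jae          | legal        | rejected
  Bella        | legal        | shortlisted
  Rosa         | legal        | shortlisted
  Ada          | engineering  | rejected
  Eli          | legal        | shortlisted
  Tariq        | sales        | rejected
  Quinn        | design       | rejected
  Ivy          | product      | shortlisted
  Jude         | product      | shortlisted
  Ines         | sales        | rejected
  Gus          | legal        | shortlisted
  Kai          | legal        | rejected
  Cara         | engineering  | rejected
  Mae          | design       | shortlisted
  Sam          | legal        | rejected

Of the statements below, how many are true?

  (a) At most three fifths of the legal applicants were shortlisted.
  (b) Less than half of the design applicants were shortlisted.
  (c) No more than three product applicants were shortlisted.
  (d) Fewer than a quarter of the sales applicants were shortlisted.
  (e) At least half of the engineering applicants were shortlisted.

1

(a) legal: |A| = 9, |A ∩ B| = 5; needs |A ∩ B| / |A| ≤ 3/5 — true.
(b) design: |A| = 5, |A ∩ B| = 3; needs |A ∩ B| < |A ∖ B| — false.
(c) product: |A| = 9, |A ∩ B| = 4; needs |A ∩ B| ≤ 3 — false.
(d) sales: |A| = 7, |A ∩ B| = 2; needs |A ∩ B| / |A| < 1/4 — false.
(e) engineering: |A| = 6, |A ∩ B| = 2; needs |A ∩ B| ≥ |A ∖ B| — false.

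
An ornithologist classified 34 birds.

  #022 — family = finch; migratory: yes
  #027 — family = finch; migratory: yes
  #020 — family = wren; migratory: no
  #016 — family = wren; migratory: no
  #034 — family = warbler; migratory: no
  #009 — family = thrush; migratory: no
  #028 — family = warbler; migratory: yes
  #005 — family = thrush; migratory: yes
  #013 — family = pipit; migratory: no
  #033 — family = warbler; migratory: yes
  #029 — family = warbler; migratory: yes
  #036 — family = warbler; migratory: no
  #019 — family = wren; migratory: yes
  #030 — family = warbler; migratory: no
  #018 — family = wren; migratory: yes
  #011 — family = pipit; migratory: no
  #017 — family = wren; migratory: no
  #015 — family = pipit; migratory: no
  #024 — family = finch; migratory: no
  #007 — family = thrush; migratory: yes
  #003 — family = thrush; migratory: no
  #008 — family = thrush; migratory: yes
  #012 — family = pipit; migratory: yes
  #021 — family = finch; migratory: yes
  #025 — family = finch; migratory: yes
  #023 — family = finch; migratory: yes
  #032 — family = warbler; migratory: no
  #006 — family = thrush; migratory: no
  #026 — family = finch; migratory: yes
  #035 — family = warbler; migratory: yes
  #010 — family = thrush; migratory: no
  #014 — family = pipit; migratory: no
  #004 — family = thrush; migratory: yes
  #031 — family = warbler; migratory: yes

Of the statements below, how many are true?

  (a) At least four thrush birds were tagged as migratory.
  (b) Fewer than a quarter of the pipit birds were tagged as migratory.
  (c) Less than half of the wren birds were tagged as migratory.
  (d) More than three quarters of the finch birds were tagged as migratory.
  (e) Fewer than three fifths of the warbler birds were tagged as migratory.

(a) thrush: |A| = 8, |A ∩ B| = 4; needs |A ∩ B| ≥ 4 — true.
(b) pipit: |A| = 5, |A ∩ B| = 1; needs |A ∩ B| / |A| < 1/4 — true.
(c) wren: |A| = 5, |A ∩ B| = 2; needs |A ∩ B| < |A ∖ B| — true.
(d) finch: |A| = 7, |A ∩ B| = 6; needs |A ∩ B| / |A| > 3/4 — true.
(e) warbler: |A| = 9, |A ∩ B| = 5; needs |A ∩ B| / |A| < 3/5 — true.

5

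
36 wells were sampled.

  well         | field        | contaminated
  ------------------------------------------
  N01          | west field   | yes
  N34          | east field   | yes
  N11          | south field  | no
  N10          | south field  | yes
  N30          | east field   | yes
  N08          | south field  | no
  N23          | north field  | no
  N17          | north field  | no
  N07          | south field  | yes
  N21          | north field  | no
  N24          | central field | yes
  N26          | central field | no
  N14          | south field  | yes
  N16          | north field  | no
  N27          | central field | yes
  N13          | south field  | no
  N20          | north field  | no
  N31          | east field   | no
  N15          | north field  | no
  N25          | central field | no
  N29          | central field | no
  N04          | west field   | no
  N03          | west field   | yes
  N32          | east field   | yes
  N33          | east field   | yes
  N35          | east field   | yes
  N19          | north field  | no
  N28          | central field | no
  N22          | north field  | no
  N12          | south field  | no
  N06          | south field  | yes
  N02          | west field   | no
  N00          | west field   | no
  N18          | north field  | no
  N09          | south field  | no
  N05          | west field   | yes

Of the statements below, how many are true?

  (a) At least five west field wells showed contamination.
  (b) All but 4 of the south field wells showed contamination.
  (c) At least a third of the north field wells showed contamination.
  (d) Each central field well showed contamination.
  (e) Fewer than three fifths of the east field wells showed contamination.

(a) west field: |A| = 6, |A ∩ B| = 3; needs |A ∩ B| ≥ 5 — false.
(b) south field: |A| = 9, |A ∩ B| = 4; needs |A ∖ B| = 4 — false.
(c) north field: |A| = 9, |A ∩ B| = 0; needs |A ∩ B| / |A| ≥ 1/3 — false.
(d) central field: |A| = 6, |A ∩ B| = 2; needs A ⊆ B, i.e. every element of A is in B (|A ∖ B| = 0) — false.
(e) east field: |A| = 6, |A ∩ B| = 5; needs |A ∩ B| / |A| < 3/5 — false.

0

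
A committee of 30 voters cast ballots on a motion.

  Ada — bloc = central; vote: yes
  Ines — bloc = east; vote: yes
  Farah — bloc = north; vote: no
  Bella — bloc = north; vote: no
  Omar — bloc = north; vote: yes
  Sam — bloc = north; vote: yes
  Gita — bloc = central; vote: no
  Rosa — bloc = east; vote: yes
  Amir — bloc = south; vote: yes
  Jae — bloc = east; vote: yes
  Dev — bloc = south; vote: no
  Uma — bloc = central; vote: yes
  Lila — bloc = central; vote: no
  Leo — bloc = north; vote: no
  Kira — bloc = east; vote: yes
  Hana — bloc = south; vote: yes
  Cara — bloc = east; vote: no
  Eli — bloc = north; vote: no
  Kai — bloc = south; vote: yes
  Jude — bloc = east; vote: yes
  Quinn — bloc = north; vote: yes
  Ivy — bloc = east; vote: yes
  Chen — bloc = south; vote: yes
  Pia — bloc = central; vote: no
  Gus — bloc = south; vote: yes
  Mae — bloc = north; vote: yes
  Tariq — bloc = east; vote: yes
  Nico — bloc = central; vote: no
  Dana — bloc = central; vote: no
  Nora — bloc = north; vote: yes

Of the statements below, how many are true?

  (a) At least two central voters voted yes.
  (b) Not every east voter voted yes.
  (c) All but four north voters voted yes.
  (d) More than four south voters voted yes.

4

(a) central: |A| = 7, |A ∩ B| = 2; needs |A ∩ B| ≥ 2 — true.
(b) east: |A| = 8, |A ∩ B| = 7; needs A ⊄ B (|A ∖ B| ≥ 1) — true.
(c) north: |A| = 9, |A ∩ B| = 5; needs |A ∖ B| = 4 — true.
(d) south: |A| = 6, |A ∩ B| = 5; needs |A ∩ B| > 4 — true.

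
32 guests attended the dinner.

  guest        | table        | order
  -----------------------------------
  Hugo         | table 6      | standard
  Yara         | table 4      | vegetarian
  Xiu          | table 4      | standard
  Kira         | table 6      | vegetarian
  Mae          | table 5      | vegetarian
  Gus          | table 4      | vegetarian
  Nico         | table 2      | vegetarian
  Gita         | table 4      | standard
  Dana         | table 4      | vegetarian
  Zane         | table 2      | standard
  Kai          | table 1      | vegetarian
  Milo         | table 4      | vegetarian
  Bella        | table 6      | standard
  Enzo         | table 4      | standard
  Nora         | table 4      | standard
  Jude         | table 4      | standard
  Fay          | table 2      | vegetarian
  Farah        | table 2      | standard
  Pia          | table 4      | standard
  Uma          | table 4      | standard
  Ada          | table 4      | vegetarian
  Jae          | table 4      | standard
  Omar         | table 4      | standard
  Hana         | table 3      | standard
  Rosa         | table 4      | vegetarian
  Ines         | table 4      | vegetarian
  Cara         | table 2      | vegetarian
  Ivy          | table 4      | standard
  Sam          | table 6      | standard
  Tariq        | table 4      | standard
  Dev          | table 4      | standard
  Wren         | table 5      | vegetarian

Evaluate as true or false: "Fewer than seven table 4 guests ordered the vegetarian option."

False

Truth condition: |A ∩ B| < 7.
|A| = 19, |A ∩ B| = 7, |A ∖ B| = 12.
|A ∩ B| = 7, so the statement is false.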